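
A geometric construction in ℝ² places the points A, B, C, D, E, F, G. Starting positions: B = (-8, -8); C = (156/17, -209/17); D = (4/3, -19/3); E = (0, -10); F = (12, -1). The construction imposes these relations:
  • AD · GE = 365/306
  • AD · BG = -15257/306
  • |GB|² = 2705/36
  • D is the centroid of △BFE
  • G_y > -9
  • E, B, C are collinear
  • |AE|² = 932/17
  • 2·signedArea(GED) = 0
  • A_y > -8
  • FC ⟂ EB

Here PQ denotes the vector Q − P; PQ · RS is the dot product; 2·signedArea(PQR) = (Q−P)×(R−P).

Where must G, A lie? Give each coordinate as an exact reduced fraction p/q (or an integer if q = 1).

1. G_x = 2/3  [line -11/3·x + 4/3·y + 40/3 = 0 ∩ |GB|² = 2705/36]
2. G_y = -49/6  [line -11/3·x + 4/3·y + 40/3 = 0 ∩ |GB|² = 2705/36]
   → G = (2/3, -49/6)
3. A_x = 120/17  [AD · BG = -15257/306 ∩ AD · GE = 365/306]
4. A_y = -132/17  [AD · BG = -15257/306 ∩ AD · GE = 365/306]
   → A = (120/17, -132/17)

A = (120/17, -132/17)
G = (2/3, -49/6)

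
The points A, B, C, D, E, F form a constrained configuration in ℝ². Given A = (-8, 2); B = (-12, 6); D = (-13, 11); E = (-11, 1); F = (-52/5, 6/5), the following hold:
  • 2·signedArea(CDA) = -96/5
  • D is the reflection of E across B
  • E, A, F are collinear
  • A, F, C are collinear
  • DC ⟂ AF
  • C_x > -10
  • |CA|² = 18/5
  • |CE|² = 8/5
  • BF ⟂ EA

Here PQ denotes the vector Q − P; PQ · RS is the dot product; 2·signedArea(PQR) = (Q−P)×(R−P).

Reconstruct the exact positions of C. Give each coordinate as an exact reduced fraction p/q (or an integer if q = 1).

C = (-49/5, 7/5)

1. C_x = -49/5  [A, F, C are collinear ∩ DC ⟂ AF]
2. C_y = 7/5  [A, F, C are collinear ∩ DC ⟂ AF]
   → C = (-49/5, 7/5)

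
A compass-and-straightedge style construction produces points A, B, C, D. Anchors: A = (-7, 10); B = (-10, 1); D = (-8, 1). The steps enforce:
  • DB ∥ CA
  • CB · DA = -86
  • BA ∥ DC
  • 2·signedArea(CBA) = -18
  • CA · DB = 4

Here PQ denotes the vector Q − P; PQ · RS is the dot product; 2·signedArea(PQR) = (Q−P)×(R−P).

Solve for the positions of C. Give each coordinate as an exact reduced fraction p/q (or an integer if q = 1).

C = (-5, 10)

1. C_x = -5  [DB ∥ CA ∩ BA ∥ DC]
2. C_y = 10  [DB ∥ CA ∩ BA ∥ DC]
   → C = (-5, 10)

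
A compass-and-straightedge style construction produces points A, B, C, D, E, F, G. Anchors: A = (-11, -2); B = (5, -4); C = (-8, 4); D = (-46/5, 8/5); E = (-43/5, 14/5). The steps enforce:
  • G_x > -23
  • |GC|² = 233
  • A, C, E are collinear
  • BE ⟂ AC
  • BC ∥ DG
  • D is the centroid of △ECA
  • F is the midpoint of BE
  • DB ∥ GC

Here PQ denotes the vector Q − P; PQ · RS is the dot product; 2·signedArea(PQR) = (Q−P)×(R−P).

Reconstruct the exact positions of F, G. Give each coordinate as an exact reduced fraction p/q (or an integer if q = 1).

F = (-9/5, -3/5)
G = (-111/5, 48/5)

1. F_x = -9/5  [F is the midpoint of BE]
2. F_y = -3/5  [F is the midpoint of BE]
   → F = (-9/5, -3/5)
3. G_x = -111/5  [DB ∥ GC ∩ BC ∥ DG]
4. G_y = 48/5  [DB ∥ GC ∩ BC ∥ DG]
   → G = (-111/5, 48/5)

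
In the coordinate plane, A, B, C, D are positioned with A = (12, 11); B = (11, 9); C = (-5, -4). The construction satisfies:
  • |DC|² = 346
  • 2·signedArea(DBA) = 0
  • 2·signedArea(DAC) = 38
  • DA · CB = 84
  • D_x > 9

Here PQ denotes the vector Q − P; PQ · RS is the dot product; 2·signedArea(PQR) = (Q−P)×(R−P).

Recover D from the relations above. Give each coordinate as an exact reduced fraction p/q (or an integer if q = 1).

D = (10, 7)

1. D_x = 10  [2·signedArea(DBA) = 0 ∩ 2·signedArea(DAC) = 38]
2. D_y = 7  [2·signedArea(DBA) = 0 ∩ 2·signedArea(DAC) = 38]
   → D = (10, 7)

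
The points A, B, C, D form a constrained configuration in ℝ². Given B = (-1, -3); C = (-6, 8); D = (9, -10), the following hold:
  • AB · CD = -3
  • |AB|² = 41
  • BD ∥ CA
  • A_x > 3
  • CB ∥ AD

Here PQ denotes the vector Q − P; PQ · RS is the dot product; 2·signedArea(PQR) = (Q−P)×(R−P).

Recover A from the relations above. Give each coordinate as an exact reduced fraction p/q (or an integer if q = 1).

A = (4, 1)

1. A_x = 4  [CB ∥ AD ∩ BD ∥ CA]
2. A_y = 1  [CB ∥ AD ∩ BD ∥ CA]
   → A = (4, 1)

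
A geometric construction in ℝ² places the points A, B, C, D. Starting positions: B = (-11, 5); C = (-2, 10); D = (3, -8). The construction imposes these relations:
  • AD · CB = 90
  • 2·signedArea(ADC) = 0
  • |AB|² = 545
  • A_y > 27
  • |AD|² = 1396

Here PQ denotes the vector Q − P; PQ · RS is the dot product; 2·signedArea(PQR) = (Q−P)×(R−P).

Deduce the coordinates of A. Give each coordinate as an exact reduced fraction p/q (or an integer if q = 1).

1. A_x = -7  [2·signedArea(ADC) = 0 ∩ AD · CB = 90]
2. A_y = 28  [2·signedArea(ADC) = 0 ∩ AD · CB = 90]
   → A = (-7, 28)

A = (-7, 28)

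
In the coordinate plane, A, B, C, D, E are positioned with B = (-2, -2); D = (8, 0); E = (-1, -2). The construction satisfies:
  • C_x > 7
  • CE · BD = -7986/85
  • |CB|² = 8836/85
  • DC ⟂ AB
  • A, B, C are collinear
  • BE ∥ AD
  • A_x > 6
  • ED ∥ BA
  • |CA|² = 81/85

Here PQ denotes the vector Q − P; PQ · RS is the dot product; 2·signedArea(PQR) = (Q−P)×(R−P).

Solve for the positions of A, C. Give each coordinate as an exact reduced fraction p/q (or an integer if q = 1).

A = (7, 0)
C = (676/85, 18/85)

1. A_x = 7  [BE ∥ AD ∩ ED ∥ BA]
2. A_y = 0  [BE ∥ AD ∩ ED ∥ BA]
   → A = (7, 0)
3. C_x = 676/85  [A, B, C are collinear ∩ DC ⟂ AB]
4. C_y = 18/85  [A, B, C are collinear ∩ DC ⟂ AB]
   → C = (676/85, 18/85)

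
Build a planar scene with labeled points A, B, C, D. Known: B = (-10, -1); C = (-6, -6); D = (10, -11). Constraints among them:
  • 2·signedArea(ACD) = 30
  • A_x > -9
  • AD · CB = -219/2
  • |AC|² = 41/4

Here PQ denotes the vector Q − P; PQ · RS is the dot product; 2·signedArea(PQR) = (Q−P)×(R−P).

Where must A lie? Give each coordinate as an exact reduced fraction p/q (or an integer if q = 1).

1. A_x = -8  [AD · CB = -219/2 ∩ 2·signedArea(ACD) = 30]
2. A_y = -7/2  [AD · CB = -219/2 ∩ 2·signedArea(ACD) = 30]
   → A = (-8, -7/2)

A = (-8, -7/2)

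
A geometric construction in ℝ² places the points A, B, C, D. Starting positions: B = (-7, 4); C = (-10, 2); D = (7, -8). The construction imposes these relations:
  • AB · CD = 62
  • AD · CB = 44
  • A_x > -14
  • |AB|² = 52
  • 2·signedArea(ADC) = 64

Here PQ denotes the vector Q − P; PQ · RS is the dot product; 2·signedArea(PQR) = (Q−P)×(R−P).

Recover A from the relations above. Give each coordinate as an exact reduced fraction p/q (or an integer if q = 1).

A = (-13, 0)

1. A_x = -13  [AD · CB = 44 ∩ AB · CD = 62]
2. A_y = 0  [AD · CB = 44 ∩ AB · CD = 62]
   → A = (-13, 0)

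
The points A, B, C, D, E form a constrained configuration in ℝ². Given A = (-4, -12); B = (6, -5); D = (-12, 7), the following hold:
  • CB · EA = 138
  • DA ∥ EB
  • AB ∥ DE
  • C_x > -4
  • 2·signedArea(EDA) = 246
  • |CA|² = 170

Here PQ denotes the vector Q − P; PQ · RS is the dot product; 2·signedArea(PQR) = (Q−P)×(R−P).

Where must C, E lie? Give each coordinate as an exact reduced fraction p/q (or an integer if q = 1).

C = (-3, 1)
E = (-2, 14)

1. E_x = -2  [DA ∥ EB ∩ AB ∥ DE]
2. E_y = 14  [DA ∥ EB ∩ AB ∥ DE]
   → E = (-2, 14)
3. C_x = -3  [line 2·x + 26·y + -20 = 0 ∩ |CA|² = 170]
4. C_y = 1  [line 2·x + 26·y + -20 = 0 ∩ |CA|² = 170]
   → C = (-3, 1)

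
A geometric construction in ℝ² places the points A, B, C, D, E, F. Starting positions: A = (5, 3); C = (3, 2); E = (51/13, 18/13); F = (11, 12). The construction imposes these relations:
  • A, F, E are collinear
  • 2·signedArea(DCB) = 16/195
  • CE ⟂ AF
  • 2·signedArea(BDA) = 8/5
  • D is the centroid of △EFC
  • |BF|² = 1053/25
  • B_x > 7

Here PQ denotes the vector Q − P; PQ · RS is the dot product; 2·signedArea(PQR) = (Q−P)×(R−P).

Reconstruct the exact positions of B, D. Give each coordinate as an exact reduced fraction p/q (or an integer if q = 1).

1. D_x = 233/39  [D is the centroid of △EFC]
2. D_y = 200/39  [D is the centroid of △EFC]
   → D = (233/39, 200/39)
3. B_x = 37/5  [2·signedArea(BDA) = 8/5 ∩ 2·signedArea(DCB) = 16/195]
4. B_y = 33/5  [2·signedArea(BDA) = 8/5 ∩ 2·signedArea(DCB) = 16/195]
   → B = (37/5, 33/5)

B = (37/5, 33/5)
D = (233/39, 200/39)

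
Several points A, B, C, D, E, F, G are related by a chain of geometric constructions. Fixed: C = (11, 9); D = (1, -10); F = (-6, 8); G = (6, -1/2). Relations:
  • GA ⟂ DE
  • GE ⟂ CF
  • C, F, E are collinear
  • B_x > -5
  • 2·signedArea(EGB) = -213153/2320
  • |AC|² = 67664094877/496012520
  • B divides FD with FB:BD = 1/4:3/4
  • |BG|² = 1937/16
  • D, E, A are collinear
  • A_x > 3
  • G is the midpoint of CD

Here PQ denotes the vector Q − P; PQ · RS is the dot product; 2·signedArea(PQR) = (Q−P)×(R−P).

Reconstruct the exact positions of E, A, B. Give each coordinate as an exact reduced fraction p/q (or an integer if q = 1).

1. E_x = 3167/580  [C, F, E are collinear ∩ GE ⟂ CF]
2. E_y = 5031/580  [C, F, E are collinear ∩ GE ⟂ CF]
   → E = (3167/580, 5031/580)
3. A_x = 847308093/248006260  [D, E, A are collinear ∩ GA ⟂ DE]
4. A_y = 29036029/248006260  [D, E, A are collinear ∩ GA ⟂ DE]
   → A = (847308093/248006260, 29036029/248006260)
5. B_x = -17/4  [B divides FD with FB:BD = 1/4:3/4]
6. B_y = 7/2  [B divides FD with FB:BD = 1/4:3/4]
   → B = (-17/4, 7/2)

A = (847308093/248006260, 29036029/248006260)
B = (-17/4, 7/2)
E = (3167/580, 5031/580)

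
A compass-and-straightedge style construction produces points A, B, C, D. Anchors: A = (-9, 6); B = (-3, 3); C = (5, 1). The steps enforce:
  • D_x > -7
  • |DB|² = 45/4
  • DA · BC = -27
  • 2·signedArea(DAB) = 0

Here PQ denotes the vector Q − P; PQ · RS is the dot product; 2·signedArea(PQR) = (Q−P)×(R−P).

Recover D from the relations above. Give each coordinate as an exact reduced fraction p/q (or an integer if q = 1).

D = (-6, 9/2)

1. D_x = -6  [2·signedArea(DAB) = 0 ∩ DA · BC = -27]
2. D_y = 9/2  [2·signedArea(DAB) = 0 ∩ DA · BC = -27]
   → D = (-6, 9/2)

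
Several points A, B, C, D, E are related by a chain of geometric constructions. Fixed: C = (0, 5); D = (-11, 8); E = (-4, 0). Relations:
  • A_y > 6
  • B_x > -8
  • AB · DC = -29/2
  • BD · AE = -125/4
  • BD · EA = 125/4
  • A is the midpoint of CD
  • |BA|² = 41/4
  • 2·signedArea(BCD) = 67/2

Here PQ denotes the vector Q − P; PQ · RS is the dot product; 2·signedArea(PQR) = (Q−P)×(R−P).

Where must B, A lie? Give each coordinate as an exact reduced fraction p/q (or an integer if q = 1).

1. A_x = -11/2  [A is the midpoint of CD]
2. A_y = 13/2  [A is the midpoint of CD]
   → A = (-11/2, 13/2)
3. B_x = -15/2  [2·signedArea(BCD) = 67/2 ∩ BD · EA = 125/4]
4. B_y = 4  [2·signedArea(BCD) = 67/2 ∩ BD · EA = 125/4]
   → B = (-15/2, 4)

A = (-11/2, 13/2)
B = (-15/2, 4)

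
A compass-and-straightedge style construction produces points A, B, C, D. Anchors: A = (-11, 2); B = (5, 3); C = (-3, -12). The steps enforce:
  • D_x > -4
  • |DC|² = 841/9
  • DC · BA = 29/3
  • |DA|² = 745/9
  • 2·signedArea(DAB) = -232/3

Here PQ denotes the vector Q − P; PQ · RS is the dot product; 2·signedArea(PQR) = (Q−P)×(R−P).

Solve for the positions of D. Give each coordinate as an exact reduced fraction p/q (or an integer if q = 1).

D = (-3, -7/3)

1. D_x = -3  [2·signedArea(DAB) = -232/3 ∩ DC · BA = 29/3]
2. D_y = -7/3  [2·signedArea(DAB) = -232/3 ∩ DC · BA = 29/3]
   → D = (-3, -7/3)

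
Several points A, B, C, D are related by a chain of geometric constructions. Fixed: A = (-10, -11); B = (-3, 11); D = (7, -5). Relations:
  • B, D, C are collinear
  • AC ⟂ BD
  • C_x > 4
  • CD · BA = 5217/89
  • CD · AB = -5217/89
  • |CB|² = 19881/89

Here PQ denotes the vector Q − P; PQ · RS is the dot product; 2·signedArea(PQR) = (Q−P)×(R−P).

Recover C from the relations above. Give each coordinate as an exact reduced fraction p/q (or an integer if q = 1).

C = (438/89, -149/89)

1. C_x = 438/89  [B, D, C are collinear ∩ AC ⟂ BD]
2. C_y = -149/89  [B, D, C are collinear ∩ AC ⟂ BD]
   → C = (438/89, -149/89)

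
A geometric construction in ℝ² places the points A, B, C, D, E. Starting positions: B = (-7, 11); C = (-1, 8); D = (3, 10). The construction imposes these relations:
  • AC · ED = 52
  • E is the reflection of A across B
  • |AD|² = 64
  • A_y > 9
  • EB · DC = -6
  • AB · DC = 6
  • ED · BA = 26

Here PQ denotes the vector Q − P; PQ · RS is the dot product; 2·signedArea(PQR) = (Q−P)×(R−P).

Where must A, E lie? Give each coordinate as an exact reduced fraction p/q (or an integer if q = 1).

A = (-5, 10)
E = (-9, 12)

1. A_x = -5  [line 4·x + 2·y + 0 = 0 ∩ |AD|² = 64]
2. A_y = 10  [line 4·x + 2·y + 0 = 0 ∩ |AD|² = 64]
   → A = (-5, 10)
3. E_x = -9  [AC · ED = 52 ∩ E is the reflection of A across B]
4. E_y = 12  [AC · ED = 52 ∩ E is the reflection of A across B]
   → E = (-9, 12)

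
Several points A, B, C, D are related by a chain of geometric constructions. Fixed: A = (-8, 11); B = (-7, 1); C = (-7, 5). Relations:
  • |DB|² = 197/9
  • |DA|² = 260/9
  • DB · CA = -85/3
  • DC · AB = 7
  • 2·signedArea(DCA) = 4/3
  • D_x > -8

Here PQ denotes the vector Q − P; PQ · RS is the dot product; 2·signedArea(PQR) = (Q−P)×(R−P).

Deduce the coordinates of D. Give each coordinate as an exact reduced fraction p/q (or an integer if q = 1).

D = (-22/3, 17/3)

1. D_x = -22/3  [2·signedArea(DCA) = 4/3 ∩ DB · CA = -85/3]
2. D_y = 17/3  [2·signedArea(DCA) = 4/3 ∩ DB · CA = -85/3]
   → D = (-22/3, 17/3)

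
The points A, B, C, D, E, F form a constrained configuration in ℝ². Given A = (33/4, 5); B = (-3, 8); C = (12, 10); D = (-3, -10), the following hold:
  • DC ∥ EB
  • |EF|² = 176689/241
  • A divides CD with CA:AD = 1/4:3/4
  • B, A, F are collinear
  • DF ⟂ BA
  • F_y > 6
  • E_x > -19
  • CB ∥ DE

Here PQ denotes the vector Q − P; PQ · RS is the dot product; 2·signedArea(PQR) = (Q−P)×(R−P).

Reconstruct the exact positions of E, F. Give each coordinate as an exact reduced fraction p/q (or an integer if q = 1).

E = (-18, -12)
F = (357/241, 1640/241)

1. E_x = -18  [DC ∥ EB ∩ CB ∥ DE]
2. E_y = -12  [DC ∥ EB ∩ CB ∥ DE]
   → E = (-18, -12)
3. F_x = 357/241  [B, A, F are collinear ∩ DF ⟂ BA]
4. F_y = 1640/241  [B, A, F are collinear ∩ DF ⟂ BA]
   → F = (357/241, 1640/241)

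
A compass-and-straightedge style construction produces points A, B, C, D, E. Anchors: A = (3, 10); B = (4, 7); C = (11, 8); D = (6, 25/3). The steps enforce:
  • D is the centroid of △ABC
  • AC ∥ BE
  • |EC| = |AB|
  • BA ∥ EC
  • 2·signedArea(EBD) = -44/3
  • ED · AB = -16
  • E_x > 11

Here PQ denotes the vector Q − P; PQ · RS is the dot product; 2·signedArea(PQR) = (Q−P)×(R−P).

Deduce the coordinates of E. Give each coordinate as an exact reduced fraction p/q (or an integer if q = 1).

E = (12, 5)

1. E_x = 12  [BA ∥ EC ∩ AC ∥ BE]
2. E_y = 5  [BA ∥ EC ∩ AC ∥ BE]
   → E = (12, 5)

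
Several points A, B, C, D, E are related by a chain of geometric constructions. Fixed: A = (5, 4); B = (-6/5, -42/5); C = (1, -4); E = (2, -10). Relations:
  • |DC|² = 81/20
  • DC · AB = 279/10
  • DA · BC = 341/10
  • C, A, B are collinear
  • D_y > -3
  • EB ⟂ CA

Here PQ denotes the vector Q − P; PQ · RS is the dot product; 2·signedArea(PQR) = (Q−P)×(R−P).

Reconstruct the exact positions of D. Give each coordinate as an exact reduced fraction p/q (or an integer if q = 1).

1. D_x = 19/10  [line 31/5·x + 62/5·y + 31/2 = 0 ∩ |DC|² = 81/20]
2. D_y = -11/5  [line 31/5·x + 62/5·y + 31/2 = 0 ∩ |DC|² = 81/20]
   → D = (19/10, -11/5)

D = (19/10, -11/5)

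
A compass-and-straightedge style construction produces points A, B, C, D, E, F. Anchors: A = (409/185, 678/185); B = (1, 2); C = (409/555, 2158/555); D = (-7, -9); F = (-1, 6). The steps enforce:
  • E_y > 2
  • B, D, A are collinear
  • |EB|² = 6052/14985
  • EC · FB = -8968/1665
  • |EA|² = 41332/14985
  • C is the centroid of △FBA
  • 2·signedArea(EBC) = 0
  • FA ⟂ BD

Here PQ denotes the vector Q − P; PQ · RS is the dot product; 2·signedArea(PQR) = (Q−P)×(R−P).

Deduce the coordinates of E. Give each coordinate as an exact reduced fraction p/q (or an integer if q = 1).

1. E_x = 1519/1665  [2·signedArea(EBC) = 0 ∩ EC · FB = -8968/1665]
2. E_y = 4378/1665  [2·signedArea(EBC) = 0 ∩ EC · FB = -8968/1665]
   → E = (1519/1665, 4378/1665)

E = (1519/1665, 4378/1665)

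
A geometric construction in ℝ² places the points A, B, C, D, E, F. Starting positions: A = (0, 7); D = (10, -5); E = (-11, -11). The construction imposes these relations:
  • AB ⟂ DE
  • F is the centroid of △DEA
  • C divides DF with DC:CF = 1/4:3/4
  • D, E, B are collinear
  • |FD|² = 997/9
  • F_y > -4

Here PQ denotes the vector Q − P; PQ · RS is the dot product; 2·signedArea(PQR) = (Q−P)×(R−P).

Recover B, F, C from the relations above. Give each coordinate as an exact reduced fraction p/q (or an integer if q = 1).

B = (208/53, -357/53)
C = (89/12, -9/2)
F = (-1/3, -3)

1. B_x = 208/53  [D, E, B are collinear ∩ AB ⟂ DE]
2. B_y = -357/53  [D, E, B are collinear ∩ AB ⟂ DE]
   → B = (208/53, -357/53)
3. F_x = -1/3  [F is the centroid of △DEA]
4. F_y = -3  [F is the centroid of △DEA]
   → F = (-1/3, -3)
5. C_x = 89/12  [C divides DF with DC:CF = 1/4:3/4]
6. C_y = -9/2  [C divides DF with DC:CF = 1/4:3/4]
   → C = (89/12, -9/2)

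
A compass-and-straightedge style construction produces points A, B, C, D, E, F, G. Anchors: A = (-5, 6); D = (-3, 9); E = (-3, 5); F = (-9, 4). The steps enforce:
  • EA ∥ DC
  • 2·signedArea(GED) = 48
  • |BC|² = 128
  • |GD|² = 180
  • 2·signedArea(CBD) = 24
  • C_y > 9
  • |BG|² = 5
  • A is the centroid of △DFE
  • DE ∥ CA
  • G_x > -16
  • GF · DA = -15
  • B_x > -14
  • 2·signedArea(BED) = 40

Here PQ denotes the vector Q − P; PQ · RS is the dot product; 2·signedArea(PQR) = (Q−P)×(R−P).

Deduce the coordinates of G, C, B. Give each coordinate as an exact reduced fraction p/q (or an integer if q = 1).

1. G_x = -15  [GF · DA = -15 ∩ 2·signedArea(GED) = 48]
2. G_y = 3  [GF · DA = -15 ∩ 2·signedArea(GED) = 48]
   → G = (-15, 3)
3. C_x = -5  [DE ∥ CA ∩ EA ∥ DC]
4. C_y = 10  [DE ∥ CA ∩ EA ∥ DC]
   → C = (-5, 10)
5. B_x = -13  [2·signedArea(BED) = 40 ∩ 2·signedArea(CBD) = 24]
6. B_y = 2  [2·signedArea(BED) = 40 ∩ 2·signedArea(CBD) = 24]
   → B = (-13, 2)

B = (-13, 2)
C = (-5, 10)
G = (-15, 3)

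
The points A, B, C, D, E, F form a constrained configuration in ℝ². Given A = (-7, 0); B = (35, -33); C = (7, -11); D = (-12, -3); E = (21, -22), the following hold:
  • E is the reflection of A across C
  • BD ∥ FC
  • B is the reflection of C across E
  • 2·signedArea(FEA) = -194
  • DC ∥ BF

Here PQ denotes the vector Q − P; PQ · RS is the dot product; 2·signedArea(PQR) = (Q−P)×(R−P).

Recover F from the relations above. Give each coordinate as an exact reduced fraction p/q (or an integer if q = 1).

F = (54, -41)

1. F_x = 54  [BD ∥ FC ∩ DC ∥ BF]
2. F_y = -41  [BD ∥ FC ∩ DC ∥ BF]
   → F = (54, -41)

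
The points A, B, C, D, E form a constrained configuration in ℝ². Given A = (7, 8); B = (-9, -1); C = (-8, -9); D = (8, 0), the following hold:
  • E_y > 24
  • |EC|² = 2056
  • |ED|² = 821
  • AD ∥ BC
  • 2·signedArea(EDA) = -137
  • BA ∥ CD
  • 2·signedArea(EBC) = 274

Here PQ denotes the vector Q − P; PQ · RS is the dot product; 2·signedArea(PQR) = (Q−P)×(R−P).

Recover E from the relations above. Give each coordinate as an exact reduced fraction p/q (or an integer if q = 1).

E = (22, 25)

1. E_x = 22  [line 8·x + 1·y + -201 = 0 ∩ |ED|² = 821]
2. E_y = 25  [line 8·x + 1·y + -201 = 0 ∩ |ED|² = 821]
   → E = (22, 25)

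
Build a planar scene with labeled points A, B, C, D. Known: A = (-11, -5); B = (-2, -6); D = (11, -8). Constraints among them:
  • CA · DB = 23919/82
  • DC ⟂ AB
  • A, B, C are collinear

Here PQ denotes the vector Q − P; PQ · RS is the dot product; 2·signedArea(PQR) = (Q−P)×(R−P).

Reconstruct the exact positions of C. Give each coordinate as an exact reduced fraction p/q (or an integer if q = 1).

C = (907/82, -611/82)

1. C_x = 907/82  [A, B, C are collinear ∩ DC ⟂ AB]
2. C_y = -611/82  [A, B, C are collinear ∩ DC ⟂ AB]
   → C = (907/82, -611/82)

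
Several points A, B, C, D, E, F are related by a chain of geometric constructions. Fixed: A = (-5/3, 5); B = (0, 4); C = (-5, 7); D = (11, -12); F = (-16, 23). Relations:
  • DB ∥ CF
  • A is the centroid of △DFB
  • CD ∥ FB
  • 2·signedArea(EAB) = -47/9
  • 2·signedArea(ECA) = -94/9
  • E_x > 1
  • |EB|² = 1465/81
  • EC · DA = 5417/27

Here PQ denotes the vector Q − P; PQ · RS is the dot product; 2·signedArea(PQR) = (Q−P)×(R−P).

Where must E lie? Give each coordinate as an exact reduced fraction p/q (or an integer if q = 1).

E = (13/9, 0)

1. E_x = 13/9  [EC · DA = 5417/27 ∩ 2·signedArea(EAB) = -47/9]
2. E_y = 0  [EC · DA = 5417/27 ∩ 2·signedArea(EAB) = -47/9]
   → E = (13/9, 0)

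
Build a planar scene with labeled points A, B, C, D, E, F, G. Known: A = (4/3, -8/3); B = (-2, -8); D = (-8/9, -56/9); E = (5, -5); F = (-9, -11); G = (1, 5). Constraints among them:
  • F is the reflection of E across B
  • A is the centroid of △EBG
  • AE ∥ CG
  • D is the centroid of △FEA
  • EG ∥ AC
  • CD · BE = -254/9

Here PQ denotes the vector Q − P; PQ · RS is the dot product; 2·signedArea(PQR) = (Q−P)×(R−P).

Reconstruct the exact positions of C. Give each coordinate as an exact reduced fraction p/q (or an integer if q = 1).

1. C_x = -8/3  [AE ∥ CG ∩ EG ∥ AC]
2. C_y = 22/3  [AE ∥ CG ∩ EG ∥ AC]
   → C = (-8/3, 22/3)

C = (-8/3, 22/3)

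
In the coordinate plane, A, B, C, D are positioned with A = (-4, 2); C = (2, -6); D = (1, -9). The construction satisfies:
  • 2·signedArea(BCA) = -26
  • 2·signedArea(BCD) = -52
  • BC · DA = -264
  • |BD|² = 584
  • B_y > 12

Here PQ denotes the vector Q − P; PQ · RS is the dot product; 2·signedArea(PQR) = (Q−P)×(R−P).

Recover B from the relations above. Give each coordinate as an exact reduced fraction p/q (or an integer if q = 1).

B = (-9, 13)

1. B_x = -9  [2·signedArea(BCD) = -52 ∩ BC · DA = -264]
2. B_y = 13  [2·signedArea(BCD) = -52 ∩ BC · DA = -264]
   → B = (-9, 13)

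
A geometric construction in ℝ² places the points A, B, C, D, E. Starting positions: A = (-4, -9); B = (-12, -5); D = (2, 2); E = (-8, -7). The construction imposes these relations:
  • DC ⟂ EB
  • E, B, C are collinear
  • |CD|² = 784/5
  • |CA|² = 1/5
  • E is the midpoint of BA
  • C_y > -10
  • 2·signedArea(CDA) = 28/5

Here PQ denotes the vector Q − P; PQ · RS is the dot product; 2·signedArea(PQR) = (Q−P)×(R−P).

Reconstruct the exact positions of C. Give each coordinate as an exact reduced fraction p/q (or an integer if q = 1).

1. C_x = -18/5  [E, B, C are collinear ∩ DC ⟂ EB]
2. C_y = -46/5  [E, B, C are collinear ∩ DC ⟂ EB]
   → C = (-18/5, -46/5)

C = (-18/5, -46/5)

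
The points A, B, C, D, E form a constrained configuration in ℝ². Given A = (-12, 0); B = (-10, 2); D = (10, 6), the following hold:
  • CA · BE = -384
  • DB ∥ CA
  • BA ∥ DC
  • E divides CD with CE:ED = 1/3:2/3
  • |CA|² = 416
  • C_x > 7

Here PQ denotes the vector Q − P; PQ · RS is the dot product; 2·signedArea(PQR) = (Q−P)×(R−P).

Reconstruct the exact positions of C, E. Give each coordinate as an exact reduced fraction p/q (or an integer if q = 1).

1. C_x = 8  [DB ∥ CA ∩ BA ∥ DC]
2. C_y = 4  [DB ∥ CA ∩ BA ∥ DC]
   → C = (8, 4)
3. E_x = 26/3  [E divides CD with CE:ED = 1/3:2/3]
4. E_y = 14/3  [E divides CD with CE:ED = 1/3:2/3]
   → E = (26/3, 14/3)

C = (8, 4)
E = (26/3, 14/3)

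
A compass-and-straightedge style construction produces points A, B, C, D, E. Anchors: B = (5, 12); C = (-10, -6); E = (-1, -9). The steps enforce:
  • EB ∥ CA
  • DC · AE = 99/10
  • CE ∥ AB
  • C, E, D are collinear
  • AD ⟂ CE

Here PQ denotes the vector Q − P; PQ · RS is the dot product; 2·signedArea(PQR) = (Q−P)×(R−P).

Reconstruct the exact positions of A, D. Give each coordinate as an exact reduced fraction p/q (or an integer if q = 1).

1. A_x = -4  [CE ∥ AB ∩ EB ∥ CA]
2. A_y = 15  [CE ∥ AB ∩ EB ∥ CA]
   → A = (-4, 15)
3. D_x = -109/10  [C, E, D are collinear ∩ AD ⟂ CE]
4. D_y = -57/10  [C, E, D are collinear ∩ AD ⟂ CE]
   → D = (-109/10, -57/10)

A = (-4, 15)
D = (-109/10, -57/10)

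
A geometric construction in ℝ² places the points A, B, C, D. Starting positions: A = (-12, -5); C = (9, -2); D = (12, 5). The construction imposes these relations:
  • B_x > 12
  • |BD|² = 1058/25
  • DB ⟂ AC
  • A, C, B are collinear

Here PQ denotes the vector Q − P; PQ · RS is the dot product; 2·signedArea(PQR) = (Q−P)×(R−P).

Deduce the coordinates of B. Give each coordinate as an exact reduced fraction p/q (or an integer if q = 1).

B = (323/25, -36/25)

1. B_x = 323/25  [A, C, B are collinear ∩ DB ⟂ AC]
2. B_y = -36/25  [A, C, B are collinear ∩ DB ⟂ AC]
   → B = (323/25, -36/25)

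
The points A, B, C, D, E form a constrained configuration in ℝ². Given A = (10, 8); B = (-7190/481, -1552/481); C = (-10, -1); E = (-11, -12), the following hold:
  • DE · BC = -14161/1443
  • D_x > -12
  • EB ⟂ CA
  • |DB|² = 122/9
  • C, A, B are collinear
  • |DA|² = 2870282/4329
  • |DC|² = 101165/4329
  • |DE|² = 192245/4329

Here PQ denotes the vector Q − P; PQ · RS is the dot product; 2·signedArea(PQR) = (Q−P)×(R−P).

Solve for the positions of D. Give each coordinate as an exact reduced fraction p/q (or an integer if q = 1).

1. D_x = -17291/1443  [line -2380/481·x + -1071/481·y + -102935/1443 = 0 ∩ |DA|² = 2870282/4329]
2. D_y = -7805/1443  [line -2380/481·x + -1071/481·y + -102935/1443 = 0 ∩ |DA|² = 2870282/4329]
   → D = (-17291/1443, -7805/1443)

D = (-17291/1443, -7805/1443)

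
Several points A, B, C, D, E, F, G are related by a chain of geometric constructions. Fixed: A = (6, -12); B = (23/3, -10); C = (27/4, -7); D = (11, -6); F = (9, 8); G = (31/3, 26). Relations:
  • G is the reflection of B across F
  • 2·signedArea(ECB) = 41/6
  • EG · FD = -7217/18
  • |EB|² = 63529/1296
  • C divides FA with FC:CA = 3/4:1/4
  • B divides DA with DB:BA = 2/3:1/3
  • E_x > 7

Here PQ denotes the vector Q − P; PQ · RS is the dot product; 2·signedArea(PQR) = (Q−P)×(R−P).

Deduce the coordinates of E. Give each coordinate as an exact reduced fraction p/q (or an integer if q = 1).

1. E_x = 281/36  [EG · FD = -7217/18 ∩ 2·signedArea(ECB) = 41/6]
2. E_y = -3  [EG · FD = -7217/18 ∩ 2·signedArea(ECB) = 41/6]
   → E = (281/36, -3)

E = (281/36, -3)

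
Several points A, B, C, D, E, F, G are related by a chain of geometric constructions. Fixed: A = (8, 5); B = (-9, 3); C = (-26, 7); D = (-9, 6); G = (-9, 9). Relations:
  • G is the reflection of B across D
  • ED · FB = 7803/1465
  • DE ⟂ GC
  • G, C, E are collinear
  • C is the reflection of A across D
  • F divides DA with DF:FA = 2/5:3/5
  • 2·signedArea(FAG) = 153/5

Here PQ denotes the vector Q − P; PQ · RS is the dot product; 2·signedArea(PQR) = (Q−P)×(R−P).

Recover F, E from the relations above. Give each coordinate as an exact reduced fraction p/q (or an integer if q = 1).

E = (-2739/293, 2625/293)
F = (-11/5, 28/5)

1. F_x = -11/5  [F divides DA with DF:FA = 2/5:3/5]
2. F_y = 28/5  [F divides DA with DF:FA = 2/5:3/5]
   → F = (-11/5, 28/5)
3. E_x = -2739/293  [G, C, E are collinear ∩ DE ⟂ GC]
4. E_y = 2625/293  [G, C, E are collinear ∩ DE ⟂ GC]
   → E = (-2739/293, 2625/293)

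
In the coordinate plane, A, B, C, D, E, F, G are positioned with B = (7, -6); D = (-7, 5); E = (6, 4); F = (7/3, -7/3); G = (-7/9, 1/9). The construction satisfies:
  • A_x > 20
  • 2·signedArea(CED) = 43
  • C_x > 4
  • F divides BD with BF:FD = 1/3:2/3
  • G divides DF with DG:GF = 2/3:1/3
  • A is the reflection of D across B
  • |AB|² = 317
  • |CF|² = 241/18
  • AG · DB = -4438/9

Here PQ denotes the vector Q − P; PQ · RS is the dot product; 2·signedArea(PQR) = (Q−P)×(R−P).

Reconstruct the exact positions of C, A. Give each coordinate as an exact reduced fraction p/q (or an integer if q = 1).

1. C_x = 25/6  [line -1·x + -13·y + 15 = 0 ∩ |CF|² = 241/18]
2. C_y = 5/6  [line -1·x + -13·y + 15 = 0 ∩ |CF|² = 241/18]
   → C = (25/6, 5/6)
3. A_x = 21  [A is the reflection of D across B]
4. A_y = -17  [A is the reflection of D across B]
   → A = (21, -17)

A = (21, -17)
C = (25/6, 5/6)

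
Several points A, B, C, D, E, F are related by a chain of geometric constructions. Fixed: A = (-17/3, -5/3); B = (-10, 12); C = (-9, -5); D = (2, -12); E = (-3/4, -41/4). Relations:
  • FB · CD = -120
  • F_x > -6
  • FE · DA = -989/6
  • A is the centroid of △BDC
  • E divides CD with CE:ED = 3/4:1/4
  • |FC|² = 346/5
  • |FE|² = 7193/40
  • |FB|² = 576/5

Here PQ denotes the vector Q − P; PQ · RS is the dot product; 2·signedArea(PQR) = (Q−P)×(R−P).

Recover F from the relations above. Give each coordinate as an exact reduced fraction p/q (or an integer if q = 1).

F = (-26/5, 12/5)

1. F_x = -26/5  [FB · CD = -120 ∩ FE · DA = -989/6]
2. F_y = 12/5  [FB · CD = -120 ∩ FE · DA = -989/6]
   → F = (-26/5, 12/5)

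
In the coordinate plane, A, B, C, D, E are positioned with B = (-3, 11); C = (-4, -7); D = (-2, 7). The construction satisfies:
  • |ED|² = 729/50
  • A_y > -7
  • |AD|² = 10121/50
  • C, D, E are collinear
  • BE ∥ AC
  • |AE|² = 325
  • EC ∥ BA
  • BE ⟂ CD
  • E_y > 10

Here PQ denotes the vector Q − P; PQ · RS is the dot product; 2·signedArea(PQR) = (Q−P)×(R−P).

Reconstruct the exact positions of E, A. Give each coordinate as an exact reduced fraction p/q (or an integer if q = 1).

1. E_x = -73/50  [C, D, E are collinear ∩ BE ⟂ CD]
2. E_y = 539/50  [C, D, E are collinear ∩ BE ⟂ CD]
   → E = (-73/50, 539/50)
3. A_x = -277/50  [BE ∥ AC ∩ EC ∥ BA]
4. A_y = -339/50  [BE ∥ AC ∩ EC ∥ BA]
   → A = (-277/50, -339/50)

A = (-277/50, -339/50)
E = (-73/50, 539/50)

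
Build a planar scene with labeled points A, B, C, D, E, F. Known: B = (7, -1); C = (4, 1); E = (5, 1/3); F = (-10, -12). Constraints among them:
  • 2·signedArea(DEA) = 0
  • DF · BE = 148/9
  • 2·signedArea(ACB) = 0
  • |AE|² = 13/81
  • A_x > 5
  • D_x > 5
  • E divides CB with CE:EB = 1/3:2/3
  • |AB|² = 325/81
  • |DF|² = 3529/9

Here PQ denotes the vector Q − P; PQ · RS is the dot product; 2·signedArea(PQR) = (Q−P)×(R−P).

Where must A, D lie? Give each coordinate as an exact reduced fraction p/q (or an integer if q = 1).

A = (16/3, 1/9)
D = (6, -1/3)

1. A_x = 16/3  [line 2·x + 3·y + -11 = 0 ∩ |AE|² = 13/81]
2. A_y = 1/9  [line 2·x + 3·y + -11 = 0 ∩ |AE|² = 13/81]
   → A = (16/3, 1/9)
3. D_x = 6  [2·signedArea(DEA) = 0 ∩ DF · BE = 148/9]
4. D_y = -1/3  [2·signedArea(DEA) = 0 ∩ DF · BE = 148/9]
   → D = (6, -1/3)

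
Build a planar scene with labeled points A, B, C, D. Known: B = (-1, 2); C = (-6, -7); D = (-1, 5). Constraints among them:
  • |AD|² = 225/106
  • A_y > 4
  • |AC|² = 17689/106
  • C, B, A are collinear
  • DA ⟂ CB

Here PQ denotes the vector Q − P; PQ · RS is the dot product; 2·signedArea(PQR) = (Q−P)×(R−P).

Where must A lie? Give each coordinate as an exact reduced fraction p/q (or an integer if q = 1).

1. A_x = 29/106  [C, B, A are collinear ∩ DA ⟂ CB]
2. A_y = 455/106  [C, B, A are collinear ∩ DA ⟂ CB]
   → A = (29/106, 455/106)

A = (29/106, 455/106)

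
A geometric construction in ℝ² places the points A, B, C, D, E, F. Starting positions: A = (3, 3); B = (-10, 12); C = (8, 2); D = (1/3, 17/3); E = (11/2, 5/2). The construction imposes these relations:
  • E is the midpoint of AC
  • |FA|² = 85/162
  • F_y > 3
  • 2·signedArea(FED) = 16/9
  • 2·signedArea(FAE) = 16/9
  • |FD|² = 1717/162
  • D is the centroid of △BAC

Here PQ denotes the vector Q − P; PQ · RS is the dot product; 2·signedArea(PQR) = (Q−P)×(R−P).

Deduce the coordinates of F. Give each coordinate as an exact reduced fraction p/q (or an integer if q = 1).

1. F_x = 53/18  [2·signedArea(FED) = 16/9 ∩ 2·signedArea(FAE) = 16/9]
2. F_y = 67/18  [2·signedArea(FED) = 16/9 ∩ 2·signedArea(FAE) = 16/9]
   → F = (53/18, 67/18)

F = (53/18, 67/18)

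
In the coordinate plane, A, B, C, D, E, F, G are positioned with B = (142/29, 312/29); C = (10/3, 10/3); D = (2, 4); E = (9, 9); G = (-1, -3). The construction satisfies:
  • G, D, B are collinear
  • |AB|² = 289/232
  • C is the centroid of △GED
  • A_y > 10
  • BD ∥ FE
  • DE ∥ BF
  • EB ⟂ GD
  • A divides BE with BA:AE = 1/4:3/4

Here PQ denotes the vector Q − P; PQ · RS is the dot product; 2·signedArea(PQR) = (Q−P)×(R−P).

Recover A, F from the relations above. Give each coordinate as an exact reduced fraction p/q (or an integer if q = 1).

A = (687/116, 1197/116)
F = (345/29, 457/29)

1. A_x = 687/116  [A divides BE with BA:AE = 1/4:3/4]
2. A_y = 1197/116  [A divides BE with BA:AE = 1/4:3/4]
   → A = (687/116, 1197/116)
3. F_x = 345/29  [BD ∥ FE ∩ DE ∥ BF]
4. F_y = 457/29  [BD ∥ FE ∩ DE ∥ BF]
   → F = (345/29, 457/29)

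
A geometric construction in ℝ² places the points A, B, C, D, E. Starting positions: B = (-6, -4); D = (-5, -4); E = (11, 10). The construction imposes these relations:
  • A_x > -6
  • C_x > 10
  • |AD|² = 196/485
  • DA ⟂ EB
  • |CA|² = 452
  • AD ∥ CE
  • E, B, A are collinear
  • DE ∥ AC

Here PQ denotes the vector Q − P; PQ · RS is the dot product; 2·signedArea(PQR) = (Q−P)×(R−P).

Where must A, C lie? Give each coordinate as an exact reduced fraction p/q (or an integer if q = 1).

1. A_x = -2621/485  [E, B, A are collinear ∩ DA ⟂ EB]
2. A_y = -1702/485  [E, B, A are collinear ∩ DA ⟂ EB]
   → A = (-2621/485, -1702/485)
3. C_x = 5139/485  [AD ∥ CE ∩ DE ∥ AC]
4. C_y = 5088/485  [AD ∥ CE ∩ DE ∥ AC]
   → C = (5139/485, 5088/485)

A = (-2621/485, -1702/485)
C = (5139/485, 5088/485)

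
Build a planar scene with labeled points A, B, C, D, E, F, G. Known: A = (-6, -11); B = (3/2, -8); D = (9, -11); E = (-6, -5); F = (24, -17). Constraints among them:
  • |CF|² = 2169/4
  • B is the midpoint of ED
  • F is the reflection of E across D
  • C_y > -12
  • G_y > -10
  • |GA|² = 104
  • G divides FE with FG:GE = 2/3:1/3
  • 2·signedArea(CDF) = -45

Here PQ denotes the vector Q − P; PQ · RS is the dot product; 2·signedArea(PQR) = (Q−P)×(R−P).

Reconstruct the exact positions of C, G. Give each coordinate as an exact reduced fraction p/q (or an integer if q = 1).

1. C_x = 3/2  [line 6·x + 15·y + 156 = 0 ∩ |CF|² = 2169/4]
2. C_y = -11  [line 6·x + 15·y + 156 = 0 ∩ |CF|² = 2169/4]
   → C = (3/2, -11)
3. G_x = 4  [G divides FE with FG:GE = 2/3:1/3]
4. G_y = -9  [G divides FE with FG:GE = 2/3:1/3]
   → G = (4, -9)

C = (3/2, -11)
G = (4, -9)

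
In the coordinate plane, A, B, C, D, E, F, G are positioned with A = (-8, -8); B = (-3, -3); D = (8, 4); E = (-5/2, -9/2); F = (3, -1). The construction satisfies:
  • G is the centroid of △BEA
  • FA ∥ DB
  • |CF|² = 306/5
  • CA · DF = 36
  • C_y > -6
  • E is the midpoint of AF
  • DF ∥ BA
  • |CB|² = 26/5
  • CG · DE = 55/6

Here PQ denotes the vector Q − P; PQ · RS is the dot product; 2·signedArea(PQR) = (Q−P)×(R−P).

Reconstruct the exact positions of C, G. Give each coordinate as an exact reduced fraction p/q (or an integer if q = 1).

C = (-18/5, -26/5)
G = (-9/2, -31/6)

1. C_x = -18/5  [line 5·x + 5·y + 44 = 0 ∩ |CF|² = 306/5]
2. C_y = -26/5  [line 5·x + 5·y + 44 = 0 ∩ |CF|² = 306/5]
   → C = (-18/5, -26/5)
3. G_x = -9/2  [CG · DE = 55/6 ∩ G is the centroid of △BEA]
4. G_y = -31/6  [CG · DE = 55/6 ∩ G is the centroid of △BEA]
   → G = (-9/2, -31/6)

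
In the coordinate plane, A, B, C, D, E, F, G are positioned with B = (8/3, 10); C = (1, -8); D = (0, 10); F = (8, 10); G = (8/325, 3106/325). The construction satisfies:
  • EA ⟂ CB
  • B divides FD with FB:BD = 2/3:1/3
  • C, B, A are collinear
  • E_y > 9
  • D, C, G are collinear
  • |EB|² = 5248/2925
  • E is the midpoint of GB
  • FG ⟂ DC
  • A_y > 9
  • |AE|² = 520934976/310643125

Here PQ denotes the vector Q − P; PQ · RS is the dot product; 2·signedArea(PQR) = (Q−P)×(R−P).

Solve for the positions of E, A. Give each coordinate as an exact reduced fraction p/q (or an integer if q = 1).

1. E_x = 1312/975  [E is the midpoint of GB]
2. E_y = 3178/325  [E is the midpoint of GB]
   → E = (1312/975, 3178/325)
3. A_x = 1511216/573495  [C, B, A are collinear ∩ EA ⟂ CB]
4. A_y = 9232378/955825  [C, B, A are collinear ∩ EA ⟂ CB]
   → A = (1511216/573495, 9232378/955825)

A = (1511216/573495, 9232378/955825)
E = (1312/975, 3178/325)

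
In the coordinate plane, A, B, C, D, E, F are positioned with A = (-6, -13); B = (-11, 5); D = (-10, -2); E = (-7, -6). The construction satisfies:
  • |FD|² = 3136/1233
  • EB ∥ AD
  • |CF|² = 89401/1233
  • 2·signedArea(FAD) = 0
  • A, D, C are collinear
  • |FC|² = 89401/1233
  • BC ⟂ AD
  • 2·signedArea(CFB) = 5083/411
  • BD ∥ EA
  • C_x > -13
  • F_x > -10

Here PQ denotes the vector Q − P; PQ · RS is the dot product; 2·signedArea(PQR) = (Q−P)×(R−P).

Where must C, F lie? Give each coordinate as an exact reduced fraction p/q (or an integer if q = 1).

C = (-1694/137, 617/137)
F = (-3886/411, -1438/411)

1. C_x = -1694/137  [A, D, C are collinear ∩ BC ⟂ AD]
2. C_y = 617/137  [A, D, C are collinear ∩ BC ⟂ AD]
   → C = (-1694/137, 617/137)
3. F_x = -3886/411  [2·signedArea(FAD) = 0 ∩ 2·signedArea(CFB) = 5083/411]
4. F_y = -1438/411  [2·signedArea(FAD) = 0 ∩ 2·signedArea(CFB) = 5083/411]
   → F = (-3886/411, -1438/411)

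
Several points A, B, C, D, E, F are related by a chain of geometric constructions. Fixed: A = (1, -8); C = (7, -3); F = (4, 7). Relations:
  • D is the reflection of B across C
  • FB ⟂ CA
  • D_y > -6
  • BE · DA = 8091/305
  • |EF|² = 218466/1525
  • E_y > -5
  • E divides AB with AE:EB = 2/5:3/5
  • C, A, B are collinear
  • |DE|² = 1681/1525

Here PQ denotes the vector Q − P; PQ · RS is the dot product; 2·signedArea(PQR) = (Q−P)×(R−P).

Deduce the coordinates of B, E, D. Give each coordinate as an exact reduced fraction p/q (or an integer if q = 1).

B = (619/61, -23/61)
D = (235/61, -343/61)
E = (1421/305, -302/61)

1. B_x = 619/61  [C, A, B are collinear ∩ FB ⟂ CA]
2. B_y = -23/61  [C, A, B are collinear ∩ FB ⟂ CA]
   → B = (619/61, -23/61)
3. E_x = 1421/305  [E divides AB with AE:EB = 2/5:3/5]
4. E_y = -302/61  [E divides AB with AE:EB = 2/5:3/5]
   → E = (1421/305, -302/61)
5. D_x = 235/61  [D is the reflection of B across C]
6. D_y = -343/61  [D is the reflection of B across C]
   → D = (235/61, -343/61)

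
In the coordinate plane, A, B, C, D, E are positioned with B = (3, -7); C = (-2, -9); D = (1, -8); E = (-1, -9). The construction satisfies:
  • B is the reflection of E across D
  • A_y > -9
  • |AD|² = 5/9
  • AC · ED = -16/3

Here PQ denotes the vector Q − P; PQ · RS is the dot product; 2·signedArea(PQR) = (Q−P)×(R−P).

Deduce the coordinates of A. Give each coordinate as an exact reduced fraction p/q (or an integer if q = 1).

1. A_x = 1/3  [line -2·x + -1·y + -23/3 = 0 ∩ |AD|² = 5/9]
2. A_y = -25/3  [line -2·x + -1·y + -23/3 = 0 ∩ |AD|² = 5/9]
   → A = (1/3, -25/3)

A = (1/3, -25/3)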